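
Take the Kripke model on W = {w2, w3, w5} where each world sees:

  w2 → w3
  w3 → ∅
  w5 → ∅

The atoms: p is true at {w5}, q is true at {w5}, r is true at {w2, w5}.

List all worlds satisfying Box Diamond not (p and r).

{w3, w5}

w2: successors {w3}; Diamond not (p and r) there: w3:F. ✗
w3: no successors, so Box Diamond not (p and r) holds vacuously. ✓
w5: no successors, so Box Diamond not (p and r) holds vacuously. ✓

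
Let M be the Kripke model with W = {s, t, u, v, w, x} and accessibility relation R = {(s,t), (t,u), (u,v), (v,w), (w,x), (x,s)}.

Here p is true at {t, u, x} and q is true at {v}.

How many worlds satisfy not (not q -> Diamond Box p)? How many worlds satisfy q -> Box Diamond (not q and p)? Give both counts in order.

3 and 6

For not (not q -> Diamond Box p):
s: not q -> Diamond Box p is T. ✗
t: not q -> Diamond Box p is F. ✓
u: not q -> Diamond Box p is F. ✓
v: not q -> Diamond Box p is T. ✗
w: not q -> Diamond Box p is F. ✓
x: not q -> Diamond Box p is T. ✗
— 3 worlds.
For q -> Box Diamond (not q and p):
s: q is F, Box Diamond (not q and p) is T. ✓
t: q is F, Box Diamond (not q and p) is F. ✓
u: q is F, Box Diamond (not q and p) is F. ✓
v: q is T, Box Diamond (not q and p) is T. ✓
w: q is F, Box Diamond (not q and p) is F. ✓
x: q is F, Box Diamond (not q and p) is T. ✓
— 6 worlds.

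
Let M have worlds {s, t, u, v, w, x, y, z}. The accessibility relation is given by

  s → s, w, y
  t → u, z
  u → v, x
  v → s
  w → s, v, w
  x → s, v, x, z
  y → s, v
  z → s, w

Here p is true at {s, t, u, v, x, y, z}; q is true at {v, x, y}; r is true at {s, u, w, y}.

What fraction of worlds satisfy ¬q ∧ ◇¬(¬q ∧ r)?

s: ¬q is T, ◇¬(¬q ∧ r) is T. ✓
t: ¬q is T, ◇¬(¬q ∧ r) is T. ✓
u: ¬q is T, ◇¬(¬q ∧ r) is T. ✓
v: ¬q is F, ◇¬(¬q ∧ r) is F. ✗
w: ¬q is T, ◇¬(¬q ∧ r) is T. ✓
x: ¬q is F, ◇¬(¬q ∧ r) is T. ✗
y: ¬q is F, ◇¬(¬q ∧ r) is T. ✗
z: ¬q is T, ◇¬(¬q ∧ r) is F. ✗
That's 4 of 8 worlds, so 4/8 = 1/2.

1/2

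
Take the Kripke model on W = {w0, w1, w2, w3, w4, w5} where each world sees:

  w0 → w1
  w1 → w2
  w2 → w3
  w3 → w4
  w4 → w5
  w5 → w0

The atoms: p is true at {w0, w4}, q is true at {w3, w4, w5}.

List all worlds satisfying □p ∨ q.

{w3, w4, w5}

w0: □p is F, q is F. ✗
w1: □p is F, q is F. ✗
w2: □p is F, q is F. ✗
w3: □p is T, q is T. ✓
w4: □p is F, q is T. ✓
w5: □p is T, q is T. ✓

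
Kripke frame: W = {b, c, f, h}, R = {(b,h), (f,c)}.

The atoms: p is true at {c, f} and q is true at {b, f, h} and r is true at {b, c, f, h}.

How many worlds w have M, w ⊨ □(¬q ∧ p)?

3

b: successors {h}; ¬q ∧ p there: h:F. ✗
c: no successors, so □(¬q ∧ p) holds vacuously. ✓
f: successors {c}; ¬q ∧ p there: c:T. ✓
h: no successors, so □(¬q ∧ p) holds vacuously. ✓
Satisfying worlds: {c, f, h}.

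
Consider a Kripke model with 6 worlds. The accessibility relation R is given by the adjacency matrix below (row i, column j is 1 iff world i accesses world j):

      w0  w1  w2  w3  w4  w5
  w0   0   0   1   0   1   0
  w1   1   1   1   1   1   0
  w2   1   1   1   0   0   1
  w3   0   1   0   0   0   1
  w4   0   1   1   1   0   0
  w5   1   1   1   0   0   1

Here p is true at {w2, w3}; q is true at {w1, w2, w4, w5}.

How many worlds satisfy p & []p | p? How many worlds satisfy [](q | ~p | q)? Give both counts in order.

2 and 4

For p & []p | p:
w0: p & []p is F, p is F. ✗
w1: p & []p is F, p is F. ✗
w2: p & []p is F, p is T. ✓
w3: p & []p is F, p is T. ✓
w4: p & []p is F, p is F. ✗
w5: p & []p is F, p is F. ✗
— 2 worlds.
For [](q | ~p | q):
w0: successors {w2, w4}; q | ~p | q there: w2:T, w4:T. ✓
w1: successors {w0, w1, w2, w3, w4}; q | ~p | q there: w0:T, w1:T, w2:T, w3:F, w4:T. ✗
w2: successors {w0, w1, w2, w5}; q | ~p | q there: w0:T, w1:T, w2:T, w5:T. ✓
w3: successors {w1, w5}; q | ~p | q there: w1:T, w5:T. ✓
w4: successors {w1, w2, w3}; q | ~p | q there: w1:T, w2:T, w3:F. ✗
w5: successors {w0, w1, w2, w5}; q | ~p | q there: w0:T, w1:T, w2:T, w5:T. ✓
— 4 worlds.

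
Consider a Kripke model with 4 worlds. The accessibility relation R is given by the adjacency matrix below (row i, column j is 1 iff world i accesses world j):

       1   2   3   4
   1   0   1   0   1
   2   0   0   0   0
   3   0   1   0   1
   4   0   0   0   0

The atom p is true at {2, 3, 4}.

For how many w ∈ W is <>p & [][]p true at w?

2

1: <>p is T, [][]p is T. ✓
2: <>p is F, [][]p is T. ✗
3: <>p is T, [][]p is T. ✓
4: <>p is F, [][]p is T. ✗
Satisfying worlds: {1, 3}.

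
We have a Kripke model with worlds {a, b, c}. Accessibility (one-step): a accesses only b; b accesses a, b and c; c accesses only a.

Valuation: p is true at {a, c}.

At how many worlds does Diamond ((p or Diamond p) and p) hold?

2

a: successors {b}; (p or Diamond p) and p there: b:F. ✗
b: successors {a, b, c}; (p or Diamond p) and p there: a:T, b:F, c:T. ✓
c: successors {a}; (p or Diamond p) and p there: a:T. ✓
Satisfying worlds: {b, c}.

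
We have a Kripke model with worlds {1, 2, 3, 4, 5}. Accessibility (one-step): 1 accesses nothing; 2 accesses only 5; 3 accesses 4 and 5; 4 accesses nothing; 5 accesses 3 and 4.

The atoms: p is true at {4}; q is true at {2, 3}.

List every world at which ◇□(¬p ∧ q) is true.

{3, 5}

1: no successors, so ◇□(¬p ∧ q) fails. ✗
2: successors {5}; □(¬p ∧ q) there: 5:F. ✗
3: successors {4, 5}; □(¬p ∧ q) there: 4:T, 5:F. ✓
4: no successors, so ◇□(¬p ∧ q) fails. ✗
5: successors {3, 4}; □(¬p ∧ q) there: 3:F, 4:T. ✓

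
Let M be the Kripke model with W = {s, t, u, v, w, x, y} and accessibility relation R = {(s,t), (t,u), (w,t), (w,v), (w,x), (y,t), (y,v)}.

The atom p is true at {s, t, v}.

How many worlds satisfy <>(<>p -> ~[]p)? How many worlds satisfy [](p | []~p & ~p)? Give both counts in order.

4 and 7

For <>(<>p -> ~[]p):
s: successors {t}; <>p -> ~[]p there: t:T. ✓
t: successors {u}; <>p -> ~[]p there: u:T. ✓
u: no successors, so <>(<>p -> ~[]p) fails. ✗
v: no successors, so <>(<>p -> ~[]p) fails. ✗
w: successors {t, v, x}; <>p -> ~[]p there: t:T, v:T, x:T. ✓
x: no successors, so <>(<>p -> ~[]p) fails. ✗
y: successors {t, v}; <>p -> ~[]p there: t:T, v:T. ✓
— 4 worlds.
For [](p | []~p & ~p):
s: successors {t}; p | []~p & ~p there: t:T. ✓
t: successors {u}; p | []~p & ~p there: u:T. ✓
u: no successors, so [](p | []~p & ~p) holds vacuously. ✓
v: no successors, so [](p | []~p & ~p) holds vacuously. ✓
w: successors {t, v, x}; p | []~p & ~p there: t:T, v:T, x:T. ✓
x: no successors, so [](p | []~p & ~p) holds vacuously. ✓
y: successors {t, v}; p | []~p & ~p there: t:T, v:T. ✓
— 7 worlds.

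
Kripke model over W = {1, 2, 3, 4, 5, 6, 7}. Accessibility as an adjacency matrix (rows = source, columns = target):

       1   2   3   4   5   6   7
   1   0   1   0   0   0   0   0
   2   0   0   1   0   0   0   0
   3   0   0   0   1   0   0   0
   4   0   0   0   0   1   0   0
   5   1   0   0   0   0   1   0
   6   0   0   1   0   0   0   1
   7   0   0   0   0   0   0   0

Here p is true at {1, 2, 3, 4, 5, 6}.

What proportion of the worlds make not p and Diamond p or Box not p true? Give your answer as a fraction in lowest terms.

1/7

1: not p and Diamond p is F, Box not p is F. ✗
2: not p and Diamond p is F, Box not p is F. ✗
3: not p and Diamond p is F, Box not p is F. ✗
4: not p and Diamond p is F, Box not p is F. ✗
5: not p and Diamond p is F, Box not p is F. ✗
6: not p and Diamond p is F, Box not p is F. ✗
7: not p and Diamond p is F, Box not p is T. ✓
That's 1 of 7 worlds, so 1/7.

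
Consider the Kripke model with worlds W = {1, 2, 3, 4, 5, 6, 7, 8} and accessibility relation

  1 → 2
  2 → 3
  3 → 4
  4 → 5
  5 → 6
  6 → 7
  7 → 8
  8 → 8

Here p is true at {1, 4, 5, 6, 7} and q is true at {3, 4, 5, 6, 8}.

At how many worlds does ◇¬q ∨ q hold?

6

1: ◇¬q is T, q is F. ✓
2: ◇¬q is F, q is F. ✗
3: ◇¬q is F, q is T. ✓
4: ◇¬q is F, q is T. ✓
5: ◇¬q is F, q is T. ✓
6: ◇¬q is T, q is T. ✓
7: ◇¬q is F, q is F. ✗
8: ◇¬q is F, q is T. ✓
Satisfying worlds: {1, 3, 4, 5, 6, 8}.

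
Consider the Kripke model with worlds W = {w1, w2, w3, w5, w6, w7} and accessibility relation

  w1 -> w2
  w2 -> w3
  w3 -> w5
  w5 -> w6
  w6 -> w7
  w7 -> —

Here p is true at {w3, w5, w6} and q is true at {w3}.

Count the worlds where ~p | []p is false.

1

w1: ~p is T, []p is F. ✓
w2: ~p is T, []p is T. ✓
w3: ~p is F, []p is T. ✓
w5: ~p is F, []p is T. ✓
w6: ~p is F, []p is F. ✗
w7: ~p is T, []p is T. ✓
Satisfying worlds: {w1, w2, w3, w5, w7}.
So ~p | []p fails at the other 1 world.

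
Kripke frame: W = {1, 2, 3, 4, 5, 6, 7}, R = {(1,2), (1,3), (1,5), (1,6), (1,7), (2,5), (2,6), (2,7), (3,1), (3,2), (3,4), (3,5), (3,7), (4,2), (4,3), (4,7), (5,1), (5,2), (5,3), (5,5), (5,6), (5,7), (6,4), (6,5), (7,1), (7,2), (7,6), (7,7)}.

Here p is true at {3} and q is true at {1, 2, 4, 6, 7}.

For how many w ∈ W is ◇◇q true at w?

1: successors {2, 3, 5, 6, 7}; ◇q there: 2:T, 3:T, 5:T, 6:T, 7:T. ✓
2: successors {5, 6, 7}; ◇q there: 5:T, 6:T, 7:T. ✓
3: successors {1, 2, 4, 5, 7}; ◇q there: 1:T, 2:T, 4:T, 5:T, 7:T. ✓
4: successors {2, 3, 7}; ◇q there: 2:T, 3:T, 7:T. ✓
5: successors {1, 2, 3, 5, 6, 7}; ◇q there: 1:T, 2:T, 3:T, 5:T, 6:T, 7:T. ✓
6: successors {4, 5}; ◇q there: 4:T, 5:T. ✓
7: successors {1, 2, 6, 7}; ◇q there: 1:T, 2:T, 6:T, 7:T. ✓
Satisfying worlds: {1, 2, 3, 4, 5, 6, 7}.

7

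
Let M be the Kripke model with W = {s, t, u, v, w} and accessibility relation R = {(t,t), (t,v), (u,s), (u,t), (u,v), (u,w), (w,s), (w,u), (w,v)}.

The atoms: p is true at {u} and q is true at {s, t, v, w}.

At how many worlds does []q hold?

s: no successors, so []q holds vacuously. ✓
t: successors {t, v}; q there: t:T, v:T. ✓
u: successors {s, t, v, w}; q there: s:T, t:T, v:T, w:T. ✓
v: no successors, so []q holds vacuously. ✓
w: successors {s, u, v}; q there: s:T, u:F, v:T. ✗
Satisfying worlds: {s, t, u, v}.

4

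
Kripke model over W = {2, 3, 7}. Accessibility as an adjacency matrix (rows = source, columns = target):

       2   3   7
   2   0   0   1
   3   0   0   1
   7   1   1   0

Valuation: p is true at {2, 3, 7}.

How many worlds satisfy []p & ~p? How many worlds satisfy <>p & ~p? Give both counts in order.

For []p & ~p:
2: []p is T, ~p is F. ✗
3: []p is T, ~p is F. ✗
7: []p is T, ~p is F. ✗
— 0 worlds.
For <>p & ~p:
2: <>p is T, ~p is F. ✗
3: <>p is T, ~p is F. ✗
7: <>p is T, ~p is F. ✗
— 0 worlds.

0 and 0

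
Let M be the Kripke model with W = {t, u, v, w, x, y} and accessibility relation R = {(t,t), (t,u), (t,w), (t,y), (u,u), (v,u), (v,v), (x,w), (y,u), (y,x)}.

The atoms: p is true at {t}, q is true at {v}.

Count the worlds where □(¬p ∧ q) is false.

t: successors {t, u, w, y}; ¬p ∧ q there: t:F, u:F, w:F, y:F. ✗
u: successors {u}; ¬p ∧ q there: u:F. ✗
v: successors {u, v}; ¬p ∧ q there: u:F, v:T. ✗
w: no successors, so □(¬p ∧ q) holds vacuously. ✓
x: successors {w}; ¬p ∧ q there: w:F. ✗
y: successors {u, x}; ¬p ∧ q there: u:F, x:F. ✗
Satisfying worlds: {w}.
So □(¬p ∧ q) fails at the other 5 worlds.

5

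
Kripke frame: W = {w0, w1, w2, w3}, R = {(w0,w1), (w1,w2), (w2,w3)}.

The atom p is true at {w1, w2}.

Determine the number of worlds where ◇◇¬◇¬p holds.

1

w0: successors {w1}; ◇¬◇¬p there: w1:F. ✗
w1: successors {w2}; ◇¬◇¬p there: w2:T. ✓
w2: successors {w3}; ◇¬◇¬p there: w3:F. ✗
w3: no successors, so ◇◇¬◇¬p fails. ✗
Satisfying worlds: {w1}.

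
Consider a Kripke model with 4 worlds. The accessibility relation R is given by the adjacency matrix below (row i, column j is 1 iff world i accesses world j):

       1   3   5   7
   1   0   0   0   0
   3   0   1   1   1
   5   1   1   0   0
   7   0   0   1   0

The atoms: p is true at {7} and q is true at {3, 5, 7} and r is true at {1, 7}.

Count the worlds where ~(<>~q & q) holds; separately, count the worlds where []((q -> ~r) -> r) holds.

For ~(<>~q & q):
1: <>~q & q is F. ✓
3: <>~q & q is F. ✓
5: <>~q & q is T. ✗
7: <>~q & q is F. ✓
— 3 worlds.
For []((q -> ~r) -> r):
1: no successors, so []((q -> ~r) -> r) holds vacuously. ✓
3: successors {3, 5, 7}; (q -> ~r) -> r there: 3:F, 5:F, 7:T. ✗
5: successors {1, 3}; (q -> ~r) -> r there: 1:T, 3:F. ✗
7: successors {5}; (q -> ~r) -> r there: 5:F. ✗
— 1 world.

3 and 1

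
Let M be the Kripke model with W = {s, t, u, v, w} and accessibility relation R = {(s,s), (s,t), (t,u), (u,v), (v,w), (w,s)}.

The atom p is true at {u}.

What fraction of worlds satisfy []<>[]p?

1/5

s: successors {s, t}; <>[]p there: s:T, t:F. ✗
t: successors {u}; <>[]p there: u:F. ✗
u: successors {v}; <>[]p there: v:F. ✗
v: successors {w}; <>[]p there: w:F. ✗
w: successors {s}; <>[]p there: s:T. ✓
That's 1 of 5 worlds, so 1/5.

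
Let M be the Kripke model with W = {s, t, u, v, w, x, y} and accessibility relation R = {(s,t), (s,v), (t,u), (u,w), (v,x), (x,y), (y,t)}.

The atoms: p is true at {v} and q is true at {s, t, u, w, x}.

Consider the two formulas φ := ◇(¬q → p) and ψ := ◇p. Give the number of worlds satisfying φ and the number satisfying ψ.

For ◇(¬q → p):
s: successors {t, v}; ¬q → p there: t:T, v:T. ✓
t: successors {u}; ¬q → p there: u:T. ✓
u: successors {w}; ¬q → p there: w:T. ✓
v: successors {x}; ¬q → p there: x:T. ✓
w: no successors, so ◇(¬q → p) fails. ✗
x: successors {y}; ¬q → p there: y:F. ✗
y: successors {t}; ¬q → p there: t:T. ✓
— 5 worlds.
For ◇p:
s: successors {t, v}; p there: t:F, v:T. ✓
t: successors {u}; p there: u:F. ✗
u: successors {w}; p there: w:F. ✗
v: successors {x}; p there: x:F. ✗
w: no successors, so ◇p fails. ✗
x: successors {y}; p there: y:F. ✗
y: successors {t}; p there: t:F. ✗
— 1 world.

5 and 1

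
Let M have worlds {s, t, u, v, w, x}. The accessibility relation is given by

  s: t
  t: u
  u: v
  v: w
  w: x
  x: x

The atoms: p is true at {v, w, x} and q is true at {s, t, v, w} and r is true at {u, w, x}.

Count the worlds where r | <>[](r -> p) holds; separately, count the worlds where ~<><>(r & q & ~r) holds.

For r | <>[](r -> p):
s: r is F, <>[](r -> p) is F. ✗
t: r is F, <>[](r -> p) is T. ✓
u: r is T, <>[](r -> p) is T. ✓
v: r is F, <>[](r -> p) is T. ✓
w: r is T, <>[](r -> p) is T. ✓
x: r is T, <>[](r -> p) is T. ✓
— 5 worlds.
For ~<><>(r & q & ~r):
s: <><>(r & q & ~r) is F. ✓
t: <><>(r & q & ~r) is F. ✓
u: <><>(r & q & ~r) is F. ✓
v: <><>(r & q & ~r) is F. ✓
w: <><>(r & q & ~r) is F. ✓
x: <><>(r & q & ~r) is F. ✓
— 6 worlds.

5 and 6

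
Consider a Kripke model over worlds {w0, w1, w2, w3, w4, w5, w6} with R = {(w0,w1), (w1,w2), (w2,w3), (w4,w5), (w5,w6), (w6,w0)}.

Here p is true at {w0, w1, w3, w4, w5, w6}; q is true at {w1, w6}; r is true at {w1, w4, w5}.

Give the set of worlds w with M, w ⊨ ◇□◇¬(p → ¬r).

{w2, w5}

w0: successors {w1}; □◇¬(p → ¬r) there: w1:F. ✗
w1: successors {w2}; □◇¬(p → ¬r) there: w2:F. ✗
w2: successors {w3}; □◇¬(p → ¬r) there: w3:T. ✓
w3: no successors, so ◇□◇¬(p → ¬r) fails. ✗
w4: successors {w5}; □◇¬(p → ¬r) there: w5:F. ✗
w5: successors {w6}; □◇¬(p → ¬r) there: w6:T. ✓
w6: successors {w0}; □◇¬(p → ¬r) there: w0:F. ✗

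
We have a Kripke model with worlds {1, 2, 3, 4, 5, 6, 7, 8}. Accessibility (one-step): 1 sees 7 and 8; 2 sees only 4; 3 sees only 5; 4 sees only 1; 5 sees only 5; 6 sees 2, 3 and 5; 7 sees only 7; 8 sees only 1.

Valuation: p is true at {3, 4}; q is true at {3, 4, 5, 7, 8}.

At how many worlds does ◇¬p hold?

7

1: successors {7, 8}; ¬p there: 7:T, 8:T. ✓
2: successors {4}; ¬p there: 4:F. ✗
3: successors {5}; ¬p there: 5:T. ✓
4: successors {1}; ¬p there: 1:T. ✓
5: successors {5}; ¬p there: 5:T. ✓
6: successors {2, 3, 5}; ¬p there: 2:T, 3:F, 5:T. ✓
7: successors {7}; ¬p there: 7:T. ✓
8: successors {1}; ¬p there: 1:T. ✓
Satisfying worlds: {1, 3, 4, 5, 6, 7, 8}.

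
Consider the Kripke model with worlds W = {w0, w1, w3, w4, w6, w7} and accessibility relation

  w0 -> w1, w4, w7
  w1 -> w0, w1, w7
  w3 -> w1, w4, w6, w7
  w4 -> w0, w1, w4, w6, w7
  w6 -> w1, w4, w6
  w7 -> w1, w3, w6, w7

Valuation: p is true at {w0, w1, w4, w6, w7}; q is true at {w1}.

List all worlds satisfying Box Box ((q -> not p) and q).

∅

w0: successors {w1, w4, w7}; Box ((q -> not p) and q) there: w1:F, w4:F, w7:F. ✗
w1: successors {w0, w1, w7}; Box ((q -> not p) and q) there: w0:F, w1:F, w7:F. ✗
w3: successors {w1, w4, w6, w7}; Box ((q -> not p) and q) there: w1:F, w4:F, w6:F, w7:F. ✗
w4: successors {w0, w1, w4, w6, w7}; Box ((q -> not p) and q) there: w0:F, w1:F, w4:F, w6:F, w7:F. ✗
w6: successors {w1, w4, w6}; Box ((q -> not p) and q) there: w1:F, w4:F, w6:F. ✗
w7: successors {w1, w3, w6, w7}; Box ((q -> not p) and q) there: w1:F, w3:F, w6:F, w7:F. ✗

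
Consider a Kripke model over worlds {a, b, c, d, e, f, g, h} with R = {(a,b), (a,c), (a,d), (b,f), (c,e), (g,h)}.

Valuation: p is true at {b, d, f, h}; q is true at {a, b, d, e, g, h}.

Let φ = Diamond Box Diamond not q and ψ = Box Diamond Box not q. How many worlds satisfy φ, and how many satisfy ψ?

4 and 4

For Diamond Box Diamond not q:
a: successors {b, c, d}; Box Diamond not q there: b:F, c:F, d:T. ✓
b: successors {f}; Box Diamond not q there: f:T. ✓
c: successors {e}; Box Diamond not q there: e:T. ✓
d: no successors, so Diamond Box Diamond not q fails. ✗
e: no successors, so Diamond Box Diamond not q fails. ✗
f: no successors, so Diamond Box Diamond not q fails. ✗
g: successors {h}; Box Diamond not q there: h:T. ✓
h: no successors, so Diamond Box Diamond not q fails. ✗
— 4 worlds.
For Box Diamond Box not q:
a: successors {b, c, d}; Diamond Box not q there: b:T, c:T, d:F. ✗
b: successors {f}; Diamond Box not q there: f:F. ✗
c: successors {e}; Diamond Box not q there: e:F. ✗
d: no successors, so Box Diamond Box not q holds vacuously. ✓
e: no successors, so Box Diamond Box not q holds vacuously. ✓
f: no successors, so Box Diamond Box not q holds vacuously. ✓
g: successors {h}; Diamond Box not q there: h:F. ✗
h: no successors, so Box Diamond Box not q holds vacuously. ✓
— 4 worlds.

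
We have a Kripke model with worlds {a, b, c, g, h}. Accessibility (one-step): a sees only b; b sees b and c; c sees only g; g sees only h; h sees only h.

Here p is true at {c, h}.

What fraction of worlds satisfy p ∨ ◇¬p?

4/5

a: p is F, ◇¬p is T. ✓
b: p is F, ◇¬p is T. ✓
c: p is T, ◇¬p is T. ✓
g: p is F, ◇¬p is F. ✗
h: p is T, ◇¬p is F. ✓
That's 4 of 5 worlds, so 4/5.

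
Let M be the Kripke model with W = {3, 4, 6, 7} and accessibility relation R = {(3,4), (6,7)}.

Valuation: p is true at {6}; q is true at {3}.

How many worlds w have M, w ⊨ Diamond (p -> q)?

3: successors {4}; p -> q there: 4:T. ✓
4: no successors, so Diamond (p -> q) fails. ✗
6: successors {7}; p -> q there: 7:T. ✓
7: no successors, so Diamond (p -> q) fails. ✗
Satisfying worlds: {3, 6}.

2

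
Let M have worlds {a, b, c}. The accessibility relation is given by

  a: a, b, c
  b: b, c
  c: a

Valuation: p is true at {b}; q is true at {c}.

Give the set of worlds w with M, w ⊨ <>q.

a: successors {a, b, c}; q there: a:F, b:F, c:T. ✓
b: successors {b, c}; q there: b:F, c:T. ✓
c: successors {a}; q there: a:F. ✗

{a, b}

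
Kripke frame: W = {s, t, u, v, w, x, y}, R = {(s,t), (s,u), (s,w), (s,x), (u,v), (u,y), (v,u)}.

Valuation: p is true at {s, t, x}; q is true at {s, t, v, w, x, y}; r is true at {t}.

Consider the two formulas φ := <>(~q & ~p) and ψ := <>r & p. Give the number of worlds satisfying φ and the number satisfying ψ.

For <>(~q & ~p):
s: successors {t, u, w, x}; ~q & ~p there: t:F, u:T, w:F, x:F. ✓
t: no successors, so <>(~q & ~p) fails. ✗
u: successors {v, y}; ~q & ~p there: v:F, y:F. ✗
v: successors {u}; ~q & ~p there: u:T. ✓
w: no successors, so <>(~q & ~p) fails. ✗
x: no successors, so <>(~q & ~p) fails. ✗
y: no successors, so <>(~q & ~p) fails. ✗
— 2 worlds.
For <>r & p:
s: <>r is T, p is T. ✓
t: <>r is F, p is T. ✗
u: <>r is F, p is F. ✗
v: <>r is F, p is F. ✗
w: <>r is F, p is F. ✗
x: <>r is F, p is T. ✗
y: <>r is F, p is F. ✗
— 1 world.

2 and 1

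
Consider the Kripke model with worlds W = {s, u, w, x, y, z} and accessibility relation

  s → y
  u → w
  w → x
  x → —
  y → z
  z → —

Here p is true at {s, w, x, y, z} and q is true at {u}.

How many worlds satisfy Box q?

s: successors {y}; q there: y:F. ✗
u: successors {w}; q there: w:F. ✗
w: successors {x}; q there: x:F. ✗
x: no successors, so Box q holds vacuously. ✓
y: successors {z}; q there: z:F. ✗
z: no successors, so Box q holds vacuously. ✓
Satisfying worlds: {x, z}.

2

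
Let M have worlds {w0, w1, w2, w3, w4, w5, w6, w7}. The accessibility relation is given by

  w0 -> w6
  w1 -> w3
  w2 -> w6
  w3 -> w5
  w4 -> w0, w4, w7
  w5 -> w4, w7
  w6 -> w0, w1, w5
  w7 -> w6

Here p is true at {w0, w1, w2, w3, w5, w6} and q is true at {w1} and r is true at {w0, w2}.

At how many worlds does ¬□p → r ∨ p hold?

7

w0: ¬□p is F, r ∨ p is T. ✓
w1: ¬□p is F, r ∨ p is T. ✓
w2: ¬□p is F, r ∨ p is T. ✓
w3: ¬□p is F, r ∨ p is T. ✓
w4: ¬□p is T, r ∨ p is F. ✗
w5: ¬□p is T, r ∨ p is T. ✓
w6: ¬□p is F, r ∨ p is T. ✓
w7: ¬□p is F, r ∨ p is F. ✓
Satisfying worlds: {w0, w1, w2, w3, w5, w6, w7}.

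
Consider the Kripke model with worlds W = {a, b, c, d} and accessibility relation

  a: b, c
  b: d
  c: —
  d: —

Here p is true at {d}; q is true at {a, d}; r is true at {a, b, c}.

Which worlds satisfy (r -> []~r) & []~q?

{c, d}

a: r -> []~r is F, []~q is T. ✗
b: r -> []~r is T, []~q is F. ✗
c: r -> []~r is T, []~q is T. ✓
d: r -> []~r is T, []~q is T. ✓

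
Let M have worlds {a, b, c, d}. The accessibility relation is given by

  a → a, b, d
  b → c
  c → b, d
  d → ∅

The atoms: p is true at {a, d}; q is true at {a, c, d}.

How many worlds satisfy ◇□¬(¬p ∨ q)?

2

a: successors {a, b, d}; □¬(¬p ∨ q) there: a:F, b:F, d:T. ✓
b: successors {c}; □¬(¬p ∨ q) there: c:F. ✗
c: successors {b, d}; □¬(¬p ∨ q) there: b:F, d:T. ✓
d: no successors, so ◇□¬(¬p ∨ q) fails. ✗
Satisfying worlds: {a, c}.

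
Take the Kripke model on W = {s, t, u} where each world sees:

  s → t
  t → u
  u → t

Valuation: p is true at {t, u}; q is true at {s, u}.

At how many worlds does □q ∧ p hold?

s: □q is F, p is F. ✗
t: □q is T, p is T. ✓
u: □q is F, p is T. ✗
Satisfying worlds: {t}.

1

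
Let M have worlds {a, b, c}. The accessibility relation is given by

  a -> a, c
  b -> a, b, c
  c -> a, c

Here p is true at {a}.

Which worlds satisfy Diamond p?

a: successors {a, c}; p there: a:T, c:F. ✓
b: successors {a, b, c}; p there: a:T, b:F, c:F. ✓
c: successors {a, c}; p there: a:T, c:F. ✓

{a, b, c}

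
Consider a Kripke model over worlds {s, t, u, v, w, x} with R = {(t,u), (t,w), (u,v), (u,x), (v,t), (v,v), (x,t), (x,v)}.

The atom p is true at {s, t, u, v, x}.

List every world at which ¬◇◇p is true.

s: ◇◇p is F. ✓
t: ◇◇p is T. ✗
u: ◇◇p is T. ✗
v: ◇◇p is T. ✗
w: ◇◇p is F. ✓
x: ◇◇p is T. ✗

{s, w}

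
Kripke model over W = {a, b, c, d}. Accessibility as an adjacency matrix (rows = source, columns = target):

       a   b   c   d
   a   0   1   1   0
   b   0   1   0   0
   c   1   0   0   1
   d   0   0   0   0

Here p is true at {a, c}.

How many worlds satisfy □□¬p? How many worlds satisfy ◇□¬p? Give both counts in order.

2 and 3

For □□¬p:
a: successors {b, c}; □¬p there: b:T, c:F. ✗
b: successors {b}; □¬p there: b:T. ✓
c: successors {a, d}; □¬p there: a:F, d:T. ✗
d: no successors, so □□¬p holds vacuously. ✓
— 2 worlds.
For ◇□¬p:
a: successors {b, c}; □¬p there: b:T, c:F. ✓
b: successors {b}; □¬p there: b:T. ✓
c: successors {a, d}; □¬p there: a:F, d:T. ✓
d: no successors, so ◇□¬p fails. ✗
— 3 worlds.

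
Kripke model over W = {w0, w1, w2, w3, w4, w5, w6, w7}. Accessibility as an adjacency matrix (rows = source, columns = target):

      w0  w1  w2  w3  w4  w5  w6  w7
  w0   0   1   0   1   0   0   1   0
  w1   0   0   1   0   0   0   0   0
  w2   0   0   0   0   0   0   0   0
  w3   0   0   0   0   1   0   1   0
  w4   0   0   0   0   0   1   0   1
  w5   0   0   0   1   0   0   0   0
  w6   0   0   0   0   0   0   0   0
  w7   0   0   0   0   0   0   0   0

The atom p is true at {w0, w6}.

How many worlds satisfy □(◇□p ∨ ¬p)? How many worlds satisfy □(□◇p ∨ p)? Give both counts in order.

6 and 5

For □(◇□p ∨ ¬p):
w0: successors {w1, w3, w6}; ◇□p ∨ ¬p there: w1:T, w3:T, w6:F. ✗
w1: successors {w2}; ◇□p ∨ ¬p there: w2:T. ✓
w2: no successors, so □(◇□p ∨ ¬p) holds vacuously. ✓
w3: successors {w4, w6}; ◇□p ∨ ¬p there: w4:T, w6:F. ✗
w4: successors {w5, w7}; ◇□p ∨ ¬p there: w5:T, w7:T. ✓
w5: successors {w3}; ◇□p ∨ ¬p there: w3:T. ✓
w6: no successors, so □(◇□p ∨ ¬p) holds vacuously. ✓
w7: no successors, so □(◇□p ∨ ¬p) holds vacuously. ✓
— 6 worlds.
For □(□◇p ∨ p):
w0: successors {w1, w3, w6}; □◇p ∨ p there: w1:F, w3:F, w6:T. ✗
w1: successors {w2}; □◇p ∨ p there: w2:T. ✓
w2: no successors, so □(□◇p ∨ p) holds vacuously. ✓
w3: successors {w4, w6}; □◇p ∨ p there: w4:F, w6:T. ✗
w4: successors {w5, w7}; □◇p ∨ p there: w5:T, w7:T. ✓
w5: successors {w3}; □◇p ∨ p there: w3:F. ✗
w6: no successors, so □(□◇p ∨ p) holds vacuously. ✓
w7: no successors, so □(□◇p ∨ p) holds vacuously. ✓
— 5 worlds.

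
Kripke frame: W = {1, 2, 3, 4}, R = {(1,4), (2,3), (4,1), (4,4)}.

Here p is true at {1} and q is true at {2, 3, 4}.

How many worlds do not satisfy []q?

1

1: successors {4}; q there: 4:T. ✓
2: successors {3}; q there: 3:T. ✓
3: no successors, so []q holds vacuously. ✓
4: successors {1, 4}; q there: 1:F, 4:T. ✗
Satisfying worlds: {1, 2, 3}.
So []q fails at the other 1 world.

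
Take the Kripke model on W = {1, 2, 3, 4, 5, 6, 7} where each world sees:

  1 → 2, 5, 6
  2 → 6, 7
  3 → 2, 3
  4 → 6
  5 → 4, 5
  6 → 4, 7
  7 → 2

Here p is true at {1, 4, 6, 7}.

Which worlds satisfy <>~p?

1: successors {2, 5, 6}; ~p there: 2:T, 5:T, 6:F. ✓
2: successors {6, 7}; ~p there: 6:F, 7:F. ✗
3: successors {2, 3}; ~p there: 2:T, 3:T. ✓
4: successors {6}; ~p there: 6:F. ✗
5: successors {4, 5}; ~p there: 4:F, 5:T. ✓
6: successors {4, 7}; ~p there: 4:F, 7:F. ✗
7: successors {2}; ~p there: 2:T. ✓

{1, 3, 5, 7}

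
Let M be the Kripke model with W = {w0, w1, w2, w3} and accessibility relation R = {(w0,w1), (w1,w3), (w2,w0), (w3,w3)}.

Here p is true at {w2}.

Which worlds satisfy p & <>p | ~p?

{w0, w1, w3}

w0: p & <>p is F, ~p is T. ✓
w1: p & <>p is F, ~p is T. ✓
w2: p & <>p is F, ~p is F. ✗
w3: p & <>p is F, ~p is T. ✓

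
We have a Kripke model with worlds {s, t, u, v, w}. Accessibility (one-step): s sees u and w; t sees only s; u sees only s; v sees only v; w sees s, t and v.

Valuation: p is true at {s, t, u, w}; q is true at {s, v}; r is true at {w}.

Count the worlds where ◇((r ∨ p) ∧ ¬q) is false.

s: successors {u, w}; (r ∨ p) ∧ ¬q there: u:T, w:T. ✓
t: successors {s}; (r ∨ p) ∧ ¬q there: s:F. ✗
u: successors {s}; (r ∨ p) ∧ ¬q there: s:F. ✗
v: successors {v}; (r ∨ p) ∧ ¬q there: v:F. ✗
w: successors {s, t, v}; (r ∨ p) ∧ ¬q there: s:F, t:T, v:F. ✓
Satisfying worlds: {s, w}.
So ◇((r ∨ p) ∧ ¬q) fails at the other 3 worlds.

3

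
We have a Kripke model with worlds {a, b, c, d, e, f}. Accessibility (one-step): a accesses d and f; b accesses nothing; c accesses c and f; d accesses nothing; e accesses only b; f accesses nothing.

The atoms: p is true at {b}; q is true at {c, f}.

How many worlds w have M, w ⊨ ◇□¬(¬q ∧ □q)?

a: successors {d, f}; □¬(¬q ∧ □q) there: d:T, f:T. ✓
b: no successors, so ◇□¬(¬q ∧ □q) fails. ✗
c: successors {c, f}; □¬(¬q ∧ □q) there: c:T, f:T. ✓
d: no successors, so ◇□¬(¬q ∧ □q) fails. ✗
e: successors {b}; □¬(¬q ∧ □q) there: b:T. ✓
f: no successors, so ◇□¬(¬q ∧ □q) fails. ✗
Satisfying worlds: {a, c, e}.

3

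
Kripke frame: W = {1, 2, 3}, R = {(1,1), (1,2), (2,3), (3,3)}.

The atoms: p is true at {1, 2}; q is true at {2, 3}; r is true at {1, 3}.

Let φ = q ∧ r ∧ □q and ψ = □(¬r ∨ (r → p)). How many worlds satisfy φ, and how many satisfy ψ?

For q ∧ r ∧ □q:
1: q ∧ r is F, □q is F. ✗
2: q ∧ r is F, □q is T. ✗
3: q ∧ r is T, □q is T. ✓
— 1 world.
For □(¬r ∨ (r → p)):
1: successors {1, 2}; ¬r ∨ (r → p) there: 1:T, 2:T. ✓
2: successors {3}; ¬r ∨ (r → p) there: 3:F. ✗
3: successors {3}; ¬r ∨ (r → p) there: 3:F. ✗
— 1 world.

1 and 1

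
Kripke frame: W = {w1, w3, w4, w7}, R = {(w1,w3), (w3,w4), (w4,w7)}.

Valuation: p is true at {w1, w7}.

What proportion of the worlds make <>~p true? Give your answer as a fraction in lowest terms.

w1: successors {w3}; ~p there: w3:T. ✓
w3: successors {w4}; ~p there: w4:T. ✓
w4: successors {w7}; ~p there: w7:F. ✗
w7: no successors, so <>~p fails. ✗
That's 2 of 4 worlds, so 2/4 = 1/2.

1/2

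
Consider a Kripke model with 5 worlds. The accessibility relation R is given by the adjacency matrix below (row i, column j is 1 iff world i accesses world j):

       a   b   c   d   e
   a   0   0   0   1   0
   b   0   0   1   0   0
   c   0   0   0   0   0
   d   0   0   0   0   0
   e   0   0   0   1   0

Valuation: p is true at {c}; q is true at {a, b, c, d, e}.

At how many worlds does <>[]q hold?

3

a: successors {d}; []q there: d:T. ✓
b: successors {c}; []q there: c:T. ✓
c: no successors, so <>[]q fails. ✗
d: no successors, so <>[]q fails. ✗
e: successors {d}; []q there: d:T. ✓
Satisfying worlds: {a, b, e}.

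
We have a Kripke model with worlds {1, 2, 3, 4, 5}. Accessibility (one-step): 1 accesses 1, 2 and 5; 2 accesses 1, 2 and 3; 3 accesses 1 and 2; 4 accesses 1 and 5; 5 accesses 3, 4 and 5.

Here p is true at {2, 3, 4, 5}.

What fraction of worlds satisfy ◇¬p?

1: successors {1, 2, 5}; ¬p there: 1:T, 2:F, 5:F. ✓
2: successors {1, 2, 3}; ¬p there: 1:T, 2:F, 3:F. ✓
3: successors {1, 2}; ¬p there: 1:T, 2:F. ✓
4: successors {1, 5}; ¬p there: 1:T, 5:F. ✓
5: successors {3, 4, 5}; ¬p there: 3:F, 4:F, 5:F. ✗
That's 4 of 5 worlds, so 4/5.

4/5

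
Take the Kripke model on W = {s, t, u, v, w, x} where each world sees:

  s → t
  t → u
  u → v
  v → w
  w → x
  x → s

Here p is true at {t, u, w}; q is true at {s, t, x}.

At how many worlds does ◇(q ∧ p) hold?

s: successors {t}; q ∧ p there: t:T. ✓
t: successors {u}; q ∧ p there: u:F. ✗
u: successors {v}; q ∧ p there: v:F. ✗
v: successors {w}; q ∧ p there: w:F. ✗
w: successors {x}; q ∧ p there: x:F. ✗
x: successors {s}; q ∧ p there: s:F. ✗
Satisfying worlds: {s}.

1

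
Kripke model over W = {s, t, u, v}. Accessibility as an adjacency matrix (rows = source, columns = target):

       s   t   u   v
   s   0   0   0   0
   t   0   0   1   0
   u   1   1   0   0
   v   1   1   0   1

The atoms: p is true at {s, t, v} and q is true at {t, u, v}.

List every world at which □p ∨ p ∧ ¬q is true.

{s, u, v}

s: □p is T, p ∧ ¬q is T. ✓
t: □p is F, p ∧ ¬q is F. ✗
u: □p is T, p ∧ ¬q is F. ✓
v: □p is T, p ∧ ¬q is F. ✓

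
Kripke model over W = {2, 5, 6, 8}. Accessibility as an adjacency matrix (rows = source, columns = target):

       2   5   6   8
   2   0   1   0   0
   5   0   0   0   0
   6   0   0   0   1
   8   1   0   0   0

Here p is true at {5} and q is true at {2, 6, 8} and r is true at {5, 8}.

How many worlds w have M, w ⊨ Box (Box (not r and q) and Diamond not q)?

2: successors {5}; Box (not r and q) and Diamond not q there: 5:F. ✗
5: no successors, so Box (Box (not r and q) and Diamond not q) holds vacuously. ✓
6: successors {8}; Box (not r and q) and Diamond not q there: 8:F. ✗
8: successors {2}; Box (not r and q) and Diamond not q there: 2:F. ✗
Satisfying worlds: {5}.

1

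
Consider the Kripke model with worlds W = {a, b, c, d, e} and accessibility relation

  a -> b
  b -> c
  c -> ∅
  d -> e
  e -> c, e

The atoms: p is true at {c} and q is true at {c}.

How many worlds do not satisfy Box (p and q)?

3

a: successors {b}; p and q there: b:F. ✗
b: successors {c}; p and q there: c:T. ✓
c: no successors, so Box (p and q) holds vacuously. ✓
d: successors {e}; p and q there: e:F. ✗
e: successors {c, e}; p and q there: c:T, e:F. ✗
Satisfying worlds: {b, c}.
So Box (p and q) fails at the other 3 worlds.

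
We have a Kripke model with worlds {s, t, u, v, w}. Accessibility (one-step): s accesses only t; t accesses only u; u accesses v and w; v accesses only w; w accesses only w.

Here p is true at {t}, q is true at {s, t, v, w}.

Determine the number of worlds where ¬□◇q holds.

s: □◇q is F. ✓
t: □◇q is T. ✗
u: □◇q is T. ✗
v: □◇q is T. ✗
w: □◇q is T. ✗
Satisfying worlds: {s}.

1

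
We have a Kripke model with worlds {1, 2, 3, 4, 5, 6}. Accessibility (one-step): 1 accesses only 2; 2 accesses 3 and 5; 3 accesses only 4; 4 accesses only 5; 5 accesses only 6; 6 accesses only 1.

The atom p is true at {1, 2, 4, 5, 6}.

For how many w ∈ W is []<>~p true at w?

1

1: successors {2}; <>~p there: 2:T. ✓
2: successors {3, 5}; <>~p there: 3:F, 5:F. ✗
3: successors {4}; <>~p there: 4:F. ✗
4: successors {5}; <>~p there: 5:F. ✗
5: successors {6}; <>~p there: 6:F. ✗
6: successors {1}; <>~p there: 1:F. ✗
Satisfying worlds: {1}.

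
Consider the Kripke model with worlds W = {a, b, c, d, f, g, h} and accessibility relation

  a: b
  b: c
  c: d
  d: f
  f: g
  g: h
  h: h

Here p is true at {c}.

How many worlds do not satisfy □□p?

6

a: successors {b}; □p there: b:T. ✓
b: successors {c}; □p there: c:F. ✗
c: successors {d}; □p there: d:F. ✗
d: successors {f}; □p there: f:F. ✗
f: successors {g}; □p there: g:F. ✗
g: successors {h}; □p there: h:F. ✗
h: successors {h}; □p there: h:F. ✗
Satisfying worlds: {a}.
So □□p fails at the other 6 worlds.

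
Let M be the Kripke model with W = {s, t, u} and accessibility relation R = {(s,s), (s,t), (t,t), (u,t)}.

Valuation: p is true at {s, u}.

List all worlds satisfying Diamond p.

{s}

s: successors {s, t}; p there: s:T, t:F. ✓
t: successors {t}; p there: t:F. ✗
u: successors {t}; p there: t:F. ✗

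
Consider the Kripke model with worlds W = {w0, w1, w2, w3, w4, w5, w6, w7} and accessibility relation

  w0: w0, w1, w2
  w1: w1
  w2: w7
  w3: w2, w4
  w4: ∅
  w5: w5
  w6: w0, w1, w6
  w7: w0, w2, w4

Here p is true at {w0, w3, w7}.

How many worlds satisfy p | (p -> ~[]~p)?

8

w0: p is T, p -> ~[]~p is T. ✓
w1: p is F, p -> ~[]~p is T. ✓
w2: p is F, p -> ~[]~p is T. ✓
w3: p is T, p -> ~[]~p is F. ✓
w4: p is F, p -> ~[]~p is T. ✓
w5: p is F, p -> ~[]~p is T. ✓
w6: p is F, p -> ~[]~p is T. ✓
w7: p is T, p -> ~[]~p is T. ✓
Satisfying worlds: {w0, w1, w2, w3, w4, w5, w6, w7}.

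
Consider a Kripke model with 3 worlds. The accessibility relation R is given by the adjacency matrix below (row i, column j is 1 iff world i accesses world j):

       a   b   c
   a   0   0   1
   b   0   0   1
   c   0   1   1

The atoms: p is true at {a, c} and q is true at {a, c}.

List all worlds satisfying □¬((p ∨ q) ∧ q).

a: successors {c}; ¬((p ∨ q) ∧ q) there: c:F. ✗
b: successors {c}; ¬((p ∨ q) ∧ q) there: c:F. ✗
c: successors {b, c}; ¬((p ∨ q) ∧ q) there: b:T, c:F. ✗

∅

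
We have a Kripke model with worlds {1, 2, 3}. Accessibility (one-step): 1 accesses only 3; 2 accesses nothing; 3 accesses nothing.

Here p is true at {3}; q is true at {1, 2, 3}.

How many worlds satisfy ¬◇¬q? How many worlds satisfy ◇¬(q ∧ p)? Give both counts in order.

For ¬◇¬q:
1: ◇¬q is F. ✓
2: ◇¬q is F. ✓
3: ◇¬q is F. ✓
— 3 worlds.
For ◇¬(q ∧ p):
1: successors {3}; ¬(q ∧ p) there: 3:F. ✗
2: no successors, so ◇¬(q ∧ p) fails. ✗
3: no successors, so ◇¬(q ∧ p) fails. ✗
— 0 worlds.

3 and 0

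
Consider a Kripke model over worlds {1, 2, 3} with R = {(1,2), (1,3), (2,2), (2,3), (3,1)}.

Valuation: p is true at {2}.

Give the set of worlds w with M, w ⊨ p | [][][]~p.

{2}

1: p is F, [][][]~p is F. ✗
2: p is T, [][][]~p is F. ✓
3: p is F, [][][]~p is F. ✗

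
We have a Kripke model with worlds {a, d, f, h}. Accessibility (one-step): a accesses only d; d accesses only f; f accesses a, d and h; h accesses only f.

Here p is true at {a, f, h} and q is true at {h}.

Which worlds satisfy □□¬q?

{a, f}

a: successors {d}; □¬q there: d:T. ✓
d: successors {f}; □¬q there: f:F. ✗
f: successors {a, d, h}; □¬q there: a:T, d:T, h:T. ✓
h: successors {f}; □¬q there: f:F. ✗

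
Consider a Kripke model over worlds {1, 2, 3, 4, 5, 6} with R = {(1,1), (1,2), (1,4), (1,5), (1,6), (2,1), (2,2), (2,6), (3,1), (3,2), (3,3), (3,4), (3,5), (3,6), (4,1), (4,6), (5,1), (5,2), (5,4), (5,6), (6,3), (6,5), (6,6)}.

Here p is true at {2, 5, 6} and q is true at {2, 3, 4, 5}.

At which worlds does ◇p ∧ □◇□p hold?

∅

1: ◇p is T, □◇□p is F. ✗
2: ◇p is T, □◇□p is F. ✗
3: ◇p is T, □◇□p is F. ✗
4: ◇p is T, □◇□p is F. ✗
5: ◇p is T, □◇□p is F. ✗
6: ◇p is T, □◇□p is F. ✗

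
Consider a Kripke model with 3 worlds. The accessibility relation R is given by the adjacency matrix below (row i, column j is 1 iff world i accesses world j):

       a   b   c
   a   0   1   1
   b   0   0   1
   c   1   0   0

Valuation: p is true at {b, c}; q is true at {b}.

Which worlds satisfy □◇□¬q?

a: successors {b, c}; ◇□¬q there: b:T, c:F. ✗
b: successors {c}; ◇□¬q there: c:F. ✗
c: successors {a}; ◇□¬q there: a:T. ✓

{c}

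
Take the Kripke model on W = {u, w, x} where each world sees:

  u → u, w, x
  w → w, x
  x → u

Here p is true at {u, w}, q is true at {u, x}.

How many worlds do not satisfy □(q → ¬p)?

u: successors {u, w, x}; q → ¬p there: u:F, w:T, x:T. ✗
w: successors {w, x}; q → ¬p there: w:T, x:T. ✓
x: successors {u}; q → ¬p there: u:F. ✗
Satisfying worlds: {w}.
So □(q → ¬p) fails at the other 2 worlds.

2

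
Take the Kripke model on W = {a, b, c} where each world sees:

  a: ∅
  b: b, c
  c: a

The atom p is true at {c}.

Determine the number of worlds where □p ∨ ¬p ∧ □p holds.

1

a: □p is T, ¬p ∧ □p is T. ✓
b: □p is F, ¬p ∧ □p is F. ✗
c: □p is F, ¬p ∧ □p is F. ✗
Satisfying worlds: {a}.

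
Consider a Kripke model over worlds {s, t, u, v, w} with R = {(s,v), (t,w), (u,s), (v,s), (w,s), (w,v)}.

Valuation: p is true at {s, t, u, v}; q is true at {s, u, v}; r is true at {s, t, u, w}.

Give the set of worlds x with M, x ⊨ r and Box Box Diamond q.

{s, t, u, w}

s: r is T, Box Box Diamond q is T. ✓
t: r is T, Box Box Diamond q is T. ✓
u: r is T, Box Box Diamond q is T. ✓
v: r is F, Box Box Diamond q is T. ✗
w: r is T, Box Box Diamond q is T. ✓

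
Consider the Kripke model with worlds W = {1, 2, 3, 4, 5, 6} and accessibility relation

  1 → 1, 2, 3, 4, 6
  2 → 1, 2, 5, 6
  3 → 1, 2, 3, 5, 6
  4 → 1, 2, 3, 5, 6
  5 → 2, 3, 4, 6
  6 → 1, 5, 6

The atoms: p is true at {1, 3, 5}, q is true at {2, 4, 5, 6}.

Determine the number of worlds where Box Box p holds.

1: successors {1, 2, 3, 4, 6}; Box p there: 1:F, 2:F, 3:F, 4:F, 6:F. ✗
2: successors {1, 2, 5, 6}; Box p there: 1:F, 2:F, 5:F, 6:F. ✗
3: successors {1, 2, 3, 5, 6}; Box p there: 1:F, 2:F, 3:F, 5:F, 6:F. ✗
4: successors {1, 2, 3, 5, 6}; Box p there: 1:F, 2:F, 3:F, 5:F, 6:F. ✗
5: successors {2, 3, 4, 6}; Box p there: 2:F, 3:F, 4:F, 6:F. ✗
6: successors {1, 5, 6}; Box p there: 1:F, 5:F, 6:F. ✗
Satisfying worlds: ∅.

0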